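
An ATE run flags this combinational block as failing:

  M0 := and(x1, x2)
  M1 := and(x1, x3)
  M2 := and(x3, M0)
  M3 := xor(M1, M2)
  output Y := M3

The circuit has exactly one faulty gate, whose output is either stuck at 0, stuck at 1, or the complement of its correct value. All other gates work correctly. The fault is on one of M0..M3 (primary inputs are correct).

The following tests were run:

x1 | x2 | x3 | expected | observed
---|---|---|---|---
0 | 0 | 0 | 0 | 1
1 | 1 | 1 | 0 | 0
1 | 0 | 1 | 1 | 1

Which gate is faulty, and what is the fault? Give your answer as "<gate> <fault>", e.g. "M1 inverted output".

M1 stuck-at-1

Fault-free values for test 1 (x1=0, x2=0, x3=0): M0=0, M1=0, M2=0, M3=0, giving Y=0. Observed 1.
Test 1: faults giving observed 1 are {M1 stuck-at-1, M1 inverted output, M2 stuck-at-1, M2 inverted output, M3 stuck-at-1, M3 inverted output}.
Test 2 (x1=1, x2=1, x3=1): fault-free M0=1, M1=1, M2=1, M3=0 → 0; observed 0. Eliminates M1 inverted output, M2 inverted output, M3 stuck-at-1, M3 inverted output.
Test 3 (x1=1, x2=0, x3=1): fault-free M0=0, M1=1, M2=0, M3=1 → 1; observed 1. Eliminates M2 stuck-at-1.
Only M1 stuck-at-1 is consistent with every test.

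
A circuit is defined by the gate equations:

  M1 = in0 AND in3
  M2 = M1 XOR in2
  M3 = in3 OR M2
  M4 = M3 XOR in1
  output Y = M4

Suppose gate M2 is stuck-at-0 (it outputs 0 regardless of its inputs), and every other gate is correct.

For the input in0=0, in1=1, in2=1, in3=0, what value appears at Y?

1

Propagate with M2 forced: M1=0, M2=0 [stuck-at-0], M3=0, M4=1.
So Y = 1. (Without the fault it would be 0.)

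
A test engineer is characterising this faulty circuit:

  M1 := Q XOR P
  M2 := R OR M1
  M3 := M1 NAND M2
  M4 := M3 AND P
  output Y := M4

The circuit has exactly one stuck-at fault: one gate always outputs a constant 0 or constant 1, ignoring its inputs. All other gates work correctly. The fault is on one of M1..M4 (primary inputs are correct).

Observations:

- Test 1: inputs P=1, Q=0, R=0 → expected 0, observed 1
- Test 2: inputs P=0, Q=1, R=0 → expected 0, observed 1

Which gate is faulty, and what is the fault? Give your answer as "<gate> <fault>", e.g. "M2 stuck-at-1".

Fault-free values for test 1 (P=1, Q=0, R=0): M1=1, M2=1, M3=0, M4=0, giving Y=0. Observed 1.
Test 1: faults giving observed 1 are {M1 stuck-at-0, M2 stuck-at-0, M3 stuck-at-1, M4 stuck-at-1}.
Test 2 (P=0, Q=1, R=0): fault-free M1=1, M2=1, M3=0, M4=0 → 0; observed 1. Eliminates M1 stuck-at-0, M2 stuck-at-0, M3 stuck-at-1.
Only M4 stuck-at-1 is consistent with every test.

M4 stuck-at-1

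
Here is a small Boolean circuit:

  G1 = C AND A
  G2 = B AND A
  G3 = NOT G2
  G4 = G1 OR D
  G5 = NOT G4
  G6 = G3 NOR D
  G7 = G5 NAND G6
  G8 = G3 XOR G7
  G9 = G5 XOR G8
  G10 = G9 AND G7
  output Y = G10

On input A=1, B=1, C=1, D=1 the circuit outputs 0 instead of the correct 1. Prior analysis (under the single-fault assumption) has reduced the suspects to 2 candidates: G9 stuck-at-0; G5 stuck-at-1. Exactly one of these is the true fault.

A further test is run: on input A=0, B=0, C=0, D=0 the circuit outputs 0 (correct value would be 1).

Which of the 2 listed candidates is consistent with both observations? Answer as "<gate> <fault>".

Evaluate each candidate on input A=0, B=0, C=0, D=0:
  G9 stuck-at-0: G1=0, G2=0, G3=1, G4=0, G5=1, G6=0, G7=1, G8=0, G9=0 [stuck-at-0], G10=0 → 0 — matches
  G5 stuck-at-1: G1=0, G2=0, G3=1, G4=0, G5=1 [stuck-at-1], G6=0, G7=1, G8=0, G9=1, G10=1 → 1 — eliminated
Only G9 stuck-at-0 reproduces the observed 0.

G9 stuck-at-0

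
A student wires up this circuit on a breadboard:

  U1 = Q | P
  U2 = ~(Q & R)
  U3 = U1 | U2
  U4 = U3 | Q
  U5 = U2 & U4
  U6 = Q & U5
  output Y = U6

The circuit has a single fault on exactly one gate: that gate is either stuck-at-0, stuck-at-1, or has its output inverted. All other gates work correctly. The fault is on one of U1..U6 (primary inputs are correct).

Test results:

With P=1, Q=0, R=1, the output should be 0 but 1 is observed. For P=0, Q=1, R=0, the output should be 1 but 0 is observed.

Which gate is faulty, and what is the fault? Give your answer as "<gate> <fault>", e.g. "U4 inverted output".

Fault-free values for test 1 (P=1, Q=0, R=1): U1=1, U2=1, U3=1, U4=1, U5=1, U6=0, giving Y=0. Observed 1.
Test 1: faults giving observed 1 are {U6 stuck-at-1, U6 inverted output}.
Test 2 (P=0, Q=1, R=0): fault-free U1=1, U2=1, U3=1, U4=1, U5=1, U6=1 → 1; observed 0. Eliminates U6 stuck-at-1.
Only U6 inverted output is consistent with every test.

U6 inverted output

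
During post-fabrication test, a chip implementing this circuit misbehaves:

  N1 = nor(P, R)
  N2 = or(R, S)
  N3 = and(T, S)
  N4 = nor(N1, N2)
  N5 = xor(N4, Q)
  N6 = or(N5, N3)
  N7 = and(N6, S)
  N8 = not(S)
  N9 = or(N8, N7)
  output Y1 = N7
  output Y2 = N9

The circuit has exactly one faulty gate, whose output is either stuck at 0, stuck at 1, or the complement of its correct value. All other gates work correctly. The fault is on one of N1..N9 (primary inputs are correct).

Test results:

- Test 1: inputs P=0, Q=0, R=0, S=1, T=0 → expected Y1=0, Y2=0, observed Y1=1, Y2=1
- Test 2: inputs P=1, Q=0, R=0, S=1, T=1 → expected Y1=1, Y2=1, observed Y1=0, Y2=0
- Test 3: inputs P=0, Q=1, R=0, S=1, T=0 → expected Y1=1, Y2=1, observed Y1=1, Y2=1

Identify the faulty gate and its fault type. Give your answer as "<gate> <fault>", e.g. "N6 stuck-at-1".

Fault-free values for test 1 (P=0, Q=0, R=0, S=1, T=0): N1=1, N2=1, N3=0, N4=0, N5=0, N6=0, N7=0, N8=0, N9=0, giving Y1=0, Y2=0. Observed Y1=1, Y2=1.
Test 1: faults giving observed Y1=1, Y2=1 are {N3 stuck-at-1, N3 inverted output, N4 stuck-at-1, N4 inverted output, N5 stuck-at-1, N5 inverted output, N6 stuck-at-1, N6 inverted output, N7 stuck-at-1, N7 inverted output}.
Test 2 (P=1, Q=0, R=0, S=1, T=1): fault-free N1=0, N2=1, N3=1, N4=0, N5=0, N6=1, N7=1, N8=0, N9=1 → Y1=1, Y2=1; observed Y1=0, Y2=0. Eliminates N3 stuck-at-1, N4 stuck-at-1, N4 inverted output, N5 stuck-at-1, N5 inverted output, N6 stuck-at-1, N7 stuck-at-1.
Test 3 (P=0, Q=1, R=0, S=1, T=0): fault-free N1=1, N2=1, N3=0, N4=0, N5=1, N6=1, N7=1, N8=0, N9=1 → Y1=1, Y2=1; observed Y1=1, Y2=1. Eliminates N6 inverted output, N7 inverted output.
Only N3 inverted output is consistent with every test.

N3 inverted output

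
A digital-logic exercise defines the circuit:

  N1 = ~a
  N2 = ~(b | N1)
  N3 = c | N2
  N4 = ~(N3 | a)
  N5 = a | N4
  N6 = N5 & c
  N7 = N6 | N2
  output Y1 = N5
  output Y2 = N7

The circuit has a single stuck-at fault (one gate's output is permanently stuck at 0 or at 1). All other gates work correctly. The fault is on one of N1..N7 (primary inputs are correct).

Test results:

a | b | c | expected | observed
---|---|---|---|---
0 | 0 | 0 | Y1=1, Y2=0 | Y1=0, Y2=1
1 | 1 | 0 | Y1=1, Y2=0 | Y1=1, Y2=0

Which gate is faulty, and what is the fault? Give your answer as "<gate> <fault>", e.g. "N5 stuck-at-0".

Fault-free values for test 1 (a=0, b=0, c=0): N1=1, N2=0, N3=0, N4=1, N5=1, N6=0, N7=0, giving Y1=1, Y2=0. Observed Y1=0, Y2=1.
Test 1: faults giving observed Y1=0, Y2=1 are {N1 stuck-at-0, N2 stuck-at-1}.
Test 2 (a=1, b=1, c=0): fault-free N1=0, N2=0, N3=0, N4=0, N5=1, N6=0, N7=0 → Y1=1, Y2=0; observed Y1=1, Y2=0. Eliminates N2 stuck-at-1.
Only N1 stuck-at-0 is consistent with every test.

N1 stuck-at-0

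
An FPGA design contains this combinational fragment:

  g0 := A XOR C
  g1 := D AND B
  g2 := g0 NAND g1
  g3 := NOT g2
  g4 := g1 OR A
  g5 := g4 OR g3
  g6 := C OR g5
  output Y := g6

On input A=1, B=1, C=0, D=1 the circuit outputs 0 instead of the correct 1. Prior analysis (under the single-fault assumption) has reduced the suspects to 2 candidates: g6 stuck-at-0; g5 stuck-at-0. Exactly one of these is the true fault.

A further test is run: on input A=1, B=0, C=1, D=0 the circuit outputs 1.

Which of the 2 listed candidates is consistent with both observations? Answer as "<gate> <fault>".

g5 stuck-at-0

Evaluate each candidate on input A=1, B=0, C=1, D=0:
  g6 stuck-at-0: g0=0, g1=0, g2=1, g3=0, g4=1, g5=1, g6=0 [stuck-at-0] → 0 — eliminated
  g5 stuck-at-0: g0=0, g1=0, g2=1, g3=0, g4=1, g5=0 [stuck-at-0], g6=1 → 1 — matches
Only g5 stuck-at-0 reproduces the observed 1.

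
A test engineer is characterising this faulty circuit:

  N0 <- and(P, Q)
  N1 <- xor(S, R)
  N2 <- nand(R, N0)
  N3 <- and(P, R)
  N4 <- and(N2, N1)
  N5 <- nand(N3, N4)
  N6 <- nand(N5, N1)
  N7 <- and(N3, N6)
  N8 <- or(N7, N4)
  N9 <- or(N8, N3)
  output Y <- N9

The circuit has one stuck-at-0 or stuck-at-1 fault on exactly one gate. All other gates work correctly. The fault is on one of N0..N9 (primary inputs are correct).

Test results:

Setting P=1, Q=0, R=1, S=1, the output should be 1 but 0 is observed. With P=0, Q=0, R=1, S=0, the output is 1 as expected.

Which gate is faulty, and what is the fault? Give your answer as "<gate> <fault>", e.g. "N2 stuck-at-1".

Fault-free values for test 1 (P=1, Q=0, R=1, S=1): N0=0, N1=0, N2=1, N3=1, N4=0, N5=1, N6=1, N7=1, N8=1, N9=1, giving Y=1. Observed 0.
Test 1: faults giving observed 0 are {N3 stuck-at-0, N9 stuck-at-0}.
Test 2 (P=0, Q=0, R=1, S=0): fault-free N0=0, N1=1, N2=1, N3=0, N4=1, N5=1, N6=0, N7=0, N8=1, N9=1 → 1; observed 1. Eliminates N9 stuck-at-0.
Only N3 stuck-at-0 is consistent with every test.

N3 stuck-at-0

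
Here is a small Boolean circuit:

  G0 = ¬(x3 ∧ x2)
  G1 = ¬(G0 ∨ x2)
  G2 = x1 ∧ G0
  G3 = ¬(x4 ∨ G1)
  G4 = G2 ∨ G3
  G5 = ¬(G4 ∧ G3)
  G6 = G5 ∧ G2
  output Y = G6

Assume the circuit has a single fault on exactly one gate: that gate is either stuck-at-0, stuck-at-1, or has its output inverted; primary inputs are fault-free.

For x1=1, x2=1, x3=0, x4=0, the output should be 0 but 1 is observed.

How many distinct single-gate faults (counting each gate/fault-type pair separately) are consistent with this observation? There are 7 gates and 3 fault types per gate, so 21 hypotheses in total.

Fault-free: G0=1, G1=0, G2=1, G3=1, G4=1, G5=0, G6=0 → 0. Observed 1.
  G0: none of the 3 fault types match ✗
  G1: stuck-at-1, inverted output ✓; others ✗
  G2: none of the 3 fault types match ✗
  G3: stuck-at-0, inverted output ✓; others ✗
  G4: stuck-at-0, inverted output ✓; others ✗
  G5: stuck-at-1, inverted output ✓; others ✗
  G6: stuck-at-1, inverted output ✓; others ✗
Consistent faults: {G1 stuck-at-1, G1 inverted output, G3 stuck-at-0, G3 inverted output, G4 stuck-at-0, G4 inverted output, G5 stuck-at-1, G5 inverted output, G6 stuck-at-1, G6 inverted output} — 10 in all.

10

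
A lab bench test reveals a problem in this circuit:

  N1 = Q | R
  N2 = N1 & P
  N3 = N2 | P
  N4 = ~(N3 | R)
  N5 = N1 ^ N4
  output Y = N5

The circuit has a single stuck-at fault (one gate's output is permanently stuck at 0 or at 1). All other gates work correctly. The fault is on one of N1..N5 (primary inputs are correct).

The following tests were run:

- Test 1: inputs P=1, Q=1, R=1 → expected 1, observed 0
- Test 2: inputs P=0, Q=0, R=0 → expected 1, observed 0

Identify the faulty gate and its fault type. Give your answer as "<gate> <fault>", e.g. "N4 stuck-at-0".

N5 stuck-at-0

Fault-free values for test 1 (P=1, Q=1, R=1): N1=1, N2=1, N3=1, N4=0, N5=1, giving Y=1. Observed 0.
Test 1: faults giving observed 0 are {N1 stuck-at-0, N4 stuck-at-1, N5 stuck-at-0}.
Test 2 (P=0, Q=0, R=0): fault-free N1=0, N2=0, N3=0, N4=1, N5=1 → 1; observed 0. Eliminates N1 stuck-at-0, N4 stuck-at-1.
Only N5 stuck-at-0 is consistent with every test.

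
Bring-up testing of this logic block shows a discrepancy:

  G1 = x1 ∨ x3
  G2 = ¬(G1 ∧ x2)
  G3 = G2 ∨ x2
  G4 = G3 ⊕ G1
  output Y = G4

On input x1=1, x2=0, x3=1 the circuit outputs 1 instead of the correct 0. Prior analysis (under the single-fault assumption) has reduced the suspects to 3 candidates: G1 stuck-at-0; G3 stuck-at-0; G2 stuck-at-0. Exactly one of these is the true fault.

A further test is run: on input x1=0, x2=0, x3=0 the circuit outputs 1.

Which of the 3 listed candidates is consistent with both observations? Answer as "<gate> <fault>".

Evaluate each candidate on input x1=0, x2=0, x3=0:
  G1 stuck-at-0: G1=0 [stuck-at-0], G2=1, G3=1, G4=1 → 1 — matches
  G3 stuck-at-0: G1=0, G2=1, G3=0 [stuck-at-0], G4=0 → 0 — eliminated
  G2 stuck-at-0: G1=0, G2=0 [stuck-at-0], G3=0, G4=0 → 0 — eliminated
Only G1 stuck-at-0 reproduces the observed 1.

G1 stuck-at-0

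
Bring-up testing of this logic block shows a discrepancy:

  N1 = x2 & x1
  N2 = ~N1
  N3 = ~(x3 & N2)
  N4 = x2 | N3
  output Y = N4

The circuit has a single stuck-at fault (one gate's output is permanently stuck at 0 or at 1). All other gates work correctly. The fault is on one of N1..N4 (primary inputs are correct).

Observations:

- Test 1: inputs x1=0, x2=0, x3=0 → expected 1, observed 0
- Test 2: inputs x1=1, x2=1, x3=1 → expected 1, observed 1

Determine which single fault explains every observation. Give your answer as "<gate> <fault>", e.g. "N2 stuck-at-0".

Fault-free values for test 1 (x1=0, x2=0, x3=0): N1=0, N2=1, N3=1, N4=1, giving Y=1. Observed 0.
Test 1: faults giving observed 0 are {N3 stuck-at-0, N4 stuck-at-0}.
Test 2 (x1=1, x2=1, x3=1): fault-free N1=1, N2=0, N3=1, N4=1 → 1; observed 1. Eliminates N4 stuck-at-0.
Only N3 stuck-at-0 is consistent with every test.

N3 stuck-at-0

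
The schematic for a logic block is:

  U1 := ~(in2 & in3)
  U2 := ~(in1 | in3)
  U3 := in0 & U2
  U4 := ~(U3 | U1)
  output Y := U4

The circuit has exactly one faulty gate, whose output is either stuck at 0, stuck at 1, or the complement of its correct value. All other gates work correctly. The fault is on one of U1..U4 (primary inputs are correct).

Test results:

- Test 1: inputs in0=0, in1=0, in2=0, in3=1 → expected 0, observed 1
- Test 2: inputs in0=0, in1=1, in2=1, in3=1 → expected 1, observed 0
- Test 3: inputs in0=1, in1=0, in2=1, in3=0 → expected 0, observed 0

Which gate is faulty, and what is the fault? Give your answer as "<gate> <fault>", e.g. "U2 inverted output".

U1 inverted output

Fault-free values for test 1 (in0=0, in1=0, in2=0, in3=1): U1=1, U2=0, U3=0, U4=0, giving Y=0. Observed 1.
Test 1: faults giving observed 1 are {U1 stuck-at-0, U1 inverted output, U4 stuck-at-1, U4 inverted output}.
Test 2 (in0=0, in1=1, in2=1, in3=1): fault-free U1=0, U2=0, U3=0, U4=1 → 1; observed 0. Eliminates U1 stuck-at-0, U4 stuck-at-1.
Test 3 (in0=1, in1=0, in2=1, in3=0): fault-free U1=1, U2=1, U3=1, U4=0 → 0; observed 0. Eliminates U4 inverted output.
Only U1 inverted output is consistent with every test.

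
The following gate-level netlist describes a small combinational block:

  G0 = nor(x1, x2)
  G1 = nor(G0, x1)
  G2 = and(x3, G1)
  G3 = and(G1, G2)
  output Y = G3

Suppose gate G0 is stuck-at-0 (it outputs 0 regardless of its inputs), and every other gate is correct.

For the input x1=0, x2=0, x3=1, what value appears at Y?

1

Propagate with G0 forced: G0=0 [stuck-at-0], G1=1, G2=1, G3=1.
So Y = 1. (Without the fault it would be 0.)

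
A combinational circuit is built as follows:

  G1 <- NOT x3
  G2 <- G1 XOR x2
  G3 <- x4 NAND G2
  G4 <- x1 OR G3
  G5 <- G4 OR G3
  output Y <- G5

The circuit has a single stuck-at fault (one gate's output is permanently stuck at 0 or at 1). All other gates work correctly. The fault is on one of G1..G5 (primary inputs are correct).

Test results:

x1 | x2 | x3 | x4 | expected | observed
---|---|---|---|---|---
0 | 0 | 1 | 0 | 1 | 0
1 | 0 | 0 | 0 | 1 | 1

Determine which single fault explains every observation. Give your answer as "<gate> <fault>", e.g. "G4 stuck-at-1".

Fault-free values for test 1 (x1=0, x2=0, x3=1, x4=0): G1=0, G2=0, G3=1, G4=1, G5=1, giving Y=1. Observed 0.
Test 1: faults giving observed 0 are {G3 stuck-at-0, G5 stuck-at-0}.
Test 2 (x1=1, x2=0, x3=0, x4=0): fault-free G1=1, G2=1, G3=1, G4=1, G5=1 → 1; observed 1. Eliminates G5 stuck-at-0.
Only G3 stuck-at-0 is consistent with every test.

G3 stuck-at-0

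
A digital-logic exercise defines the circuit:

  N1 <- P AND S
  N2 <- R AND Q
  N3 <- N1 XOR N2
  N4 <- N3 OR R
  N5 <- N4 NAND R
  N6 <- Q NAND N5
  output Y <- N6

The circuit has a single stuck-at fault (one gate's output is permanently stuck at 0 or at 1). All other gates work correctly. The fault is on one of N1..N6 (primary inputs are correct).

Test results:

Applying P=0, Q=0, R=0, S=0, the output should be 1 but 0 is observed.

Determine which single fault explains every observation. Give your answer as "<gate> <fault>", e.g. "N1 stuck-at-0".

Fault-free values for test 1 (P=0, Q=0, R=0, S=0): N1=0, N2=0, N3=0, N4=0, N5=1, N6=1, giving Y=1. Observed 0.
Test 1: faults giving observed 0 are {N6 stuck-at-0}.
Only N6 stuck-at-0 is consistent with every test.

N6 stuck-at-0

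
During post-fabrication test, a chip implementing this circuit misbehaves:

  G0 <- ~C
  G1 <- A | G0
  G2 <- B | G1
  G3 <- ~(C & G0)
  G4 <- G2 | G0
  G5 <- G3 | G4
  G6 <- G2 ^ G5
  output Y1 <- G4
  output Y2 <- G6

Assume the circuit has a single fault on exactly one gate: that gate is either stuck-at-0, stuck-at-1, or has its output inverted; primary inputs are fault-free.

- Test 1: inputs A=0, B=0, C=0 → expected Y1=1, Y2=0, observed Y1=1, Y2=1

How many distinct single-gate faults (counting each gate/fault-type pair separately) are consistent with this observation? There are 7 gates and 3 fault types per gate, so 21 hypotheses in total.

Fault-free: G0=1, G1=1, G2=1, G3=1, G4=1, G5=1, G6=0 → Y1=1, Y2=0. Observed Y1=1, Y2=1.
  G0: none of the 3 fault types match ✗
  G1: stuck-at-0, inverted output ✓; others ✗
  G2: stuck-at-0, inverted output ✓; others ✗
  G3: none of the 3 fault types match ✗
  G4: none of the 3 fault types match ✗
  G5: stuck-at-0, inverted output ✓; others ✗
  G6: stuck-at-1, inverted output ✓; others ✗
Consistent faults: {G1 stuck-at-0, G1 inverted output, G2 stuck-at-0, G2 inverted output, G5 stuck-at-0, G5 inverted output, G6 stuck-at-1, G6 inverted output} — 8 in all.

8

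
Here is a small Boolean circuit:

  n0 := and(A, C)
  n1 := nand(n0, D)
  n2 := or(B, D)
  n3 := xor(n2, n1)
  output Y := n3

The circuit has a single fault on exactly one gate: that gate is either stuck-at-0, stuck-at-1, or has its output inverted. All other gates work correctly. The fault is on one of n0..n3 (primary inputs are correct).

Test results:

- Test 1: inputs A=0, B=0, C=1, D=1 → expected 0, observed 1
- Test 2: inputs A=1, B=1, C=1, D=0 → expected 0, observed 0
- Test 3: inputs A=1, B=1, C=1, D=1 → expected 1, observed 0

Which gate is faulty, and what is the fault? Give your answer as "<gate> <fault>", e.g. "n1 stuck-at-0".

Fault-free values for test 1 (A=0, B=0, C=1, D=1): n0=0, n1=1, n2=1, n3=0, giving Y=0. Observed 1.
Test 1: faults giving observed 1 are {n0 stuck-at-1, n0 inverted output, n1 stuck-at-0, n1 inverted output, n2 stuck-at-0, n2 inverted output, n3 stuck-at-1, n3 inverted output}.
Test 2 (A=1, B=1, C=1, D=0): fault-free n0=1, n1=1, n2=1, n3=0 → 0; observed 0. Eliminates n1 stuck-at-0, n1 inverted output, n2 stuck-at-0, n2 inverted output, n3 stuck-at-1, n3 inverted output.
Test 3 (A=1, B=1, C=1, D=1): fault-free n0=1, n1=0, n2=1, n3=1 → 1; observed 0. Eliminates n0 stuck-at-1.
Only n0 inverted output is consistent with every test.

n0 inverted output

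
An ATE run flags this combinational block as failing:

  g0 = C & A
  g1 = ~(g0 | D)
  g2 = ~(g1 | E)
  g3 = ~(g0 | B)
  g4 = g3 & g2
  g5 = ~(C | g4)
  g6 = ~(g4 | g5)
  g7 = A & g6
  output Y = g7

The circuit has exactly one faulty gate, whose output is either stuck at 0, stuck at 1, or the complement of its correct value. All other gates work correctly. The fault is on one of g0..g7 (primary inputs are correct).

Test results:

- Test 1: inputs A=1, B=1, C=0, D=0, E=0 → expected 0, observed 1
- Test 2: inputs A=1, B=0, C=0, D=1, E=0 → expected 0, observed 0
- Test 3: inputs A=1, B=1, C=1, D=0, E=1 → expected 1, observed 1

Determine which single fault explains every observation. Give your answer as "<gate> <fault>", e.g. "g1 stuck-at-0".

g5 stuck-at-0

Fault-free values for test 1 (A=1, B=1, C=0, D=0, E=0): g0=0, g1=1, g2=0, g3=0, g4=0, g5=1, g6=0, g7=0, giving Y=0. Observed 1.
Test 1: faults giving observed 1 are {g5 stuck-at-0, g5 inverted output, g6 stuck-at-1, g6 inverted output, g7 stuck-at-1, g7 inverted output}.
Test 2 (A=1, B=0, C=0, D=1, E=0): fault-free g0=0, g1=0, g2=1, g3=1, g4=1, g5=0, g6=0, g7=0 → 0; observed 0. Eliminates g6 stuck-at-1, g6 inverted output, g7 stuck-at-1, g7 inverted output.
Test 3 (A=1, B=1, C=1, D=0, E=1): fault-free g0=1, g1=0, g2=0, g3=0, g4=0, g5=0, g6=1, g7=1 → 1; observed 1. Eliminates g5 inverted output.
Only g5 stuck-at-0 is consistent with every test.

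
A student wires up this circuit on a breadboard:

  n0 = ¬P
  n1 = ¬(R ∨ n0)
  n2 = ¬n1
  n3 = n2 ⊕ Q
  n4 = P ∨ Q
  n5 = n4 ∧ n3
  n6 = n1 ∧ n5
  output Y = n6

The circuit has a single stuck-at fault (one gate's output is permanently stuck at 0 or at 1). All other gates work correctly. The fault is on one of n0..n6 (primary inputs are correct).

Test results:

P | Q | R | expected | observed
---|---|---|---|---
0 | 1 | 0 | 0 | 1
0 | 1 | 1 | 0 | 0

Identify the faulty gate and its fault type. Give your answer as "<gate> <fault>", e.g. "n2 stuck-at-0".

Fault-free values for test 1 (P=0, Q=1, R=0): n0=1, n1=0, n2=1, n3=0, n4=1, n5=0, n6=0, giving Y=0. Observed 1.
Test 1: faults giving observed 1 are {n0 stuck-at-0, n1 stuck-at-1, n6 stuck-at-1}.
Test 2 (P=0, Q=1, R=1): fault-free n0=1, n1=0, n2=1, n3=0, n4=1, n5=0, n6=0 → 0; observed 0. Eliminates n1 stuck-at-1, n6 stuck-at-1.
Only n0 stuck-at-0 is consistent with every test.

n0 stuck-at-0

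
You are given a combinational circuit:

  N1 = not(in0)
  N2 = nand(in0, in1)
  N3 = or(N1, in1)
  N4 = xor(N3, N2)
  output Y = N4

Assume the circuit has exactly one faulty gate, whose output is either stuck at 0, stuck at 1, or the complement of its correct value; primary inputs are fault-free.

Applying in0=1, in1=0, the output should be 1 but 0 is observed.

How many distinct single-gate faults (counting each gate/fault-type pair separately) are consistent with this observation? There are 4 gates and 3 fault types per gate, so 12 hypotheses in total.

Fault-free: N1=0, N2=1, N3=0, N4=1 → 1. Observed 0.
  N1 stuck-at-0: output 1 ✗
  N1 stuck-at-1: output 0 ✓
  N1 inverted output: output 0 ✓
  N2 stuck-at-0: output 0 ✓
  N2 stuck-at-1: output 1 ✗
  N2 inverted output: output 0 ✓
  N3 stuck-at-0: output 1 ✗
  N3 stuck-at-1: output 0 ✓
  N3 inverted output: output 0 ✓
  N4 stuck-at-0: output 0 ✓
  N4 stuck-at-1: output 1 ✗
  N4 inverted output: output 0 ✓
Consistent faults: {N1 stuck-at-1, N1 inverted output, N2 stuck-at-0, N2 inverted output, N3 stuck-at-1, N3 inverted output, N4 stuck-at-0, N4 inverted output} — 8 in all.

8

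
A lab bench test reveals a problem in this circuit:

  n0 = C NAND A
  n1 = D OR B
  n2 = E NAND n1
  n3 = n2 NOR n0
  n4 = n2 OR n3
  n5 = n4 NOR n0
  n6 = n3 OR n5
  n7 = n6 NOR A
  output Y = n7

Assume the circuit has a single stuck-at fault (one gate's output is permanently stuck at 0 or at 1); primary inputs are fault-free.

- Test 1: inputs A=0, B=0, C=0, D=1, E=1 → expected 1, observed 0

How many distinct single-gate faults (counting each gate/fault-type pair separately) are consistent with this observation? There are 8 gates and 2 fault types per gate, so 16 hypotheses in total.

Fault-free: n0=1, n1=1, n2=0, n3=0, n4=0, n5=0, n6=0, n7=1 → 1. Observed 0.
  n0: stuck-at-0 ✓; others ✗
  n1: none of the 2 fault types match ✗
  n2: none of the 2 fault types match ✗
  n3: stuck-at-1 ✓; others ✗
  n4: none of the 2 fault types match ✗
  n5: stuck-at-1 ✓; others ✗
  n6: stuck-at-1 ✓; others ✗
  n7: stuck-at-0 ✓; others ✗
Consistent faults: {n0 stuck-at-0, n3 stuck-at-1, n5 stuck-at-1, n6 stuck-at-1, n7 stuck-at-0} — 5 in all.

5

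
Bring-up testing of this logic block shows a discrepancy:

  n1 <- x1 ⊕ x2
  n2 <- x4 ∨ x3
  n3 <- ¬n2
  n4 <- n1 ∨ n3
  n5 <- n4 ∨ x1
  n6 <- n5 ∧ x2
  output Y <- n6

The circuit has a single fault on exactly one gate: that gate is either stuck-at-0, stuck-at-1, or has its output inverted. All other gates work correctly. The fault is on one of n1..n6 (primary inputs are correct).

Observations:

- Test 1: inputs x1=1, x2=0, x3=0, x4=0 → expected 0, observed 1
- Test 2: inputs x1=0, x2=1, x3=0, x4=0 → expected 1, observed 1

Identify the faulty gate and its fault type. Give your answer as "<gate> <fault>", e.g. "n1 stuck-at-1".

n6 stuck-at-1

Fault-free values for test 1 (x1=1, x2=0, x3=0, x4=0): n1=1, n2=0, n3=1, n4=1, n5=1, n6=0, giving Y=0. Observed 1.
Test 1: faults giving observed 1 are {n6 stuck-at-1, n6 inverted output}.
Test 2 (x1=0, x2=1, x3=0, x4=0): fault-free n1=1, n2=0, n3=1, n4=1, n5=1, n6=1 → 1; observed 1. Eliminates n6 inverted output.
Only n6 stuck-at-1 is consistent with every test.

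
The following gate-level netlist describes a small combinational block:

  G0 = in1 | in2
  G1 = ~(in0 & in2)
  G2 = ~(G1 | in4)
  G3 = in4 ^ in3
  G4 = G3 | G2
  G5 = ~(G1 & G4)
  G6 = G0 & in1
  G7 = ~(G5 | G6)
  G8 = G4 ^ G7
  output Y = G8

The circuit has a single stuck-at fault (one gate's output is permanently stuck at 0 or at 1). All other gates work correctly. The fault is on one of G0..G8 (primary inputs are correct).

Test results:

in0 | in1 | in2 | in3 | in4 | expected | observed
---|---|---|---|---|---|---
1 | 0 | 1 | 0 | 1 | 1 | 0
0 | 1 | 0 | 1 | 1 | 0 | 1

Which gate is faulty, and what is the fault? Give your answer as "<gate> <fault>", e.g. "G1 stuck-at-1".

Fault-free values for test 1 (in0=1, in1=0, in2=1, in3=0, in4=1): G0=1, G1=0, G2=0, G3=1, G4=1, G5=1, G6=0, G7=0, G8=1, giving Y=1. Observed 0.
Test 1: faults giving observed 0 are {G1 stuck-at-1, G3 stuck-at-0, G4 stuck-at-0, G5 stuck-at-0, G7 stuck-at-1, G8 stuck-at-0}.
Test 2 (in0=0, in1=1, in2=0, in3=1, in4=1): fault-free G0=1, G1=1, G2=0, G3=0, G4=0, G5=1, G6=1, G7=0, G8=0 → 0; observed 1. Eliminates G1 stuck-at-1, G3 stuck-at-0, G4 stuck-at-0, G5 stuck-at-0, G8 stuck-at-0.
Only G7 stuck-at-1 is consistent with every test.

G7 stuck-at-1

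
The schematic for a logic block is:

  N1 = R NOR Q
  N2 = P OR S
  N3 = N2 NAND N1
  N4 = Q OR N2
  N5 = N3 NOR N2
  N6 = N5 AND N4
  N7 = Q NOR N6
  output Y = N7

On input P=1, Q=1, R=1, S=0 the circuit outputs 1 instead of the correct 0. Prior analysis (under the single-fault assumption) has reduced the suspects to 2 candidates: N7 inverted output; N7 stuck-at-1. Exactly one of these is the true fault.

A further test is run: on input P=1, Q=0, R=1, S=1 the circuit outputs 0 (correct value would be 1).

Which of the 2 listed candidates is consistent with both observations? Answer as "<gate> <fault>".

Evaluate each candidate on input P=1, Q=0, R=1, S=1:
  N7 inverted output: N1=0, N2=1, N3=1, N4=1, N5=0, N6=0, N7=0 [inverted output] → 0 — matches
  N7 stuck-at-1: N1=0, N2=1, N3=1, N4=1, N5=0, N6=0, N7=1 [stuck-at-1] → 1 — eliminated
Only N7 inverted output reproduces the observed 0.

N7 inverted output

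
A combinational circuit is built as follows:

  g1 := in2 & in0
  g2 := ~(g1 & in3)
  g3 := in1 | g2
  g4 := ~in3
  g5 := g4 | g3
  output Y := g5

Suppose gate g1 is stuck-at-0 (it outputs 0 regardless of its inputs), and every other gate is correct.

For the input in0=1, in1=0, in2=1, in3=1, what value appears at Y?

1

Propagate with g1 forced: g1=0 [stuck-at-0], g2=1, g3=1, g4=0, g5=1.
So Y = 1. (Without the fault it would be 0.)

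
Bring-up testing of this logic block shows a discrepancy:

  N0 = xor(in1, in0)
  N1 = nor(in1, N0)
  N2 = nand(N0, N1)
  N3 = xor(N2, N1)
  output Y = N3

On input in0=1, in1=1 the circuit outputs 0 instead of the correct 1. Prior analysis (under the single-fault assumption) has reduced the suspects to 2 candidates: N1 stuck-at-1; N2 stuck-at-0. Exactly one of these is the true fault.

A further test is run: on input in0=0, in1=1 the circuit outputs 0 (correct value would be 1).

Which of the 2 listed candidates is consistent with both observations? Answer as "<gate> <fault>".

N2 stuck-at-0

Evaluate each candidate on input in0=0, in1=1:
  N1 stuck-at-1: N0=1, N1=1 [stuck-at-1], N2=0, N3=1 → 1 — eliminated
  N2 stuck-at-0: N0=1, N1=0, N2=0 [stuck-at-0], N3=0 → 0 — matches
Only N2 stuck-at-0 reproduces the observed 0.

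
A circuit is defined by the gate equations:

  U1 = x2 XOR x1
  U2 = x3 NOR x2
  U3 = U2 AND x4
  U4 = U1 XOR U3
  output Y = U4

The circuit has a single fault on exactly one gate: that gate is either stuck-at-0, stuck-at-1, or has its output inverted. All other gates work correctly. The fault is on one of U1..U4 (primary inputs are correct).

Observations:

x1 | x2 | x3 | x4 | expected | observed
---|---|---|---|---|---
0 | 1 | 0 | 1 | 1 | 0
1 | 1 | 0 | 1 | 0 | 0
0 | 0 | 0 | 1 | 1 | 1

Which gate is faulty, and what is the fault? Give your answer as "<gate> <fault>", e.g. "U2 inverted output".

Fault-free values for test 1 (x1=0, x2=1, x3=0, x4=1): U1=1, U2=0, U3=0, U4=1, giving Y=1. Observed 0.
Test 1: faults giving observed 0 are {U1 stuck-at-0, U1 inverted output, U2 stuck-at-1, U2 inverted output, U3 stuck-at-1, U3 inverted output, U4 stuck-at-0, U4 inverted output}.
Test 2 (x1=1, x2=1, x3=0, x4=1): fault-free U1=0, U2=0, U3=0, U4=0 → 0; observed 0. Eliminates U1 inverted output, U2 stuck-at-1, U2 inverted output, U3 stuck-at-1, U3 inverted output, U4 inverted output.
Test 3 (x1=0, x2=0, x3=0, x4=1): fault-free U1=0, U2=1, U3=1, U4=1 → 1; observed 1. Eliminates U4 stuck-at-0.
Only U1 stuck-at-0 is consistent with every test.

U1 stuck-at-0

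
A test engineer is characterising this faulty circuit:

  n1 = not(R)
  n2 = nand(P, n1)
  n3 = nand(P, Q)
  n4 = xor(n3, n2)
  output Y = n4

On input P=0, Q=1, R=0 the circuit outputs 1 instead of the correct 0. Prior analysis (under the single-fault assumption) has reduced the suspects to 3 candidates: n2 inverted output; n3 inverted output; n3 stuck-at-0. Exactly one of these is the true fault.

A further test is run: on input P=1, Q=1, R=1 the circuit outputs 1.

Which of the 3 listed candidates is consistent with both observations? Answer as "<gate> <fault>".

n3 stuck-at-0

Evaluate each candidate on input P=1, Q=1, R=1:
  n2 inverted output: n1=0, n2=0 [inverted output], n3=0, n4=0 → 0 — eliminated
  n3 inverted output: n1=0, n2=1, n3=1 [inverted output], n4=0 → 0 — eliminated
  n3 stuck-at-0: n1=0, n2=1, n3=0 [stuck-at-0], n4=1 → 1 — matches
Only n3 stuck-at-0 reproduces the observed 1.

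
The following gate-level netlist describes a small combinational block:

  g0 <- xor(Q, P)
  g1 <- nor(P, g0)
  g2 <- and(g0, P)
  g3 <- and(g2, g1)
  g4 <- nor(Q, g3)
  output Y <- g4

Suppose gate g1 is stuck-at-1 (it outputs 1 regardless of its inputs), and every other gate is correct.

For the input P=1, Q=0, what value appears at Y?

0

Propagate with g1 forced: g0=1, g1=1 [stuck-at-1], g2=1, g3=1, g4=0.
So Y = 0. (Without the fault it would be 1.)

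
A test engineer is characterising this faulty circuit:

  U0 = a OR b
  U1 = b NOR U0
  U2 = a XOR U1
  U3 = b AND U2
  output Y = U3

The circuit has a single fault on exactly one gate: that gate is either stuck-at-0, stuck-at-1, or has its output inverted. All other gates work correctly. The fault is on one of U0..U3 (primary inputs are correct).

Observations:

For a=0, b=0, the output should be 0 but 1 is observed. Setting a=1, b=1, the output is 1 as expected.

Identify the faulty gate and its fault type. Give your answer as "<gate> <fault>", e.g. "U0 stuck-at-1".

U3 stuck-at-1

Fault-free values for test 1 (a=0, b=0): U0=0, U1=1, U2=1, U3=0, giving Y=0. Observed 1.
Test 1: faults giving observed 1 are {U3 stuck-at-1, U3 inverted output}.
Test 2 (a=1, b=1): fault-free U0=1, U1=0, U2=1, U3=1 → 1; observed 1. Eliminates U3 inverted output.
Only U3 stuck-at-1 is consistent with every test.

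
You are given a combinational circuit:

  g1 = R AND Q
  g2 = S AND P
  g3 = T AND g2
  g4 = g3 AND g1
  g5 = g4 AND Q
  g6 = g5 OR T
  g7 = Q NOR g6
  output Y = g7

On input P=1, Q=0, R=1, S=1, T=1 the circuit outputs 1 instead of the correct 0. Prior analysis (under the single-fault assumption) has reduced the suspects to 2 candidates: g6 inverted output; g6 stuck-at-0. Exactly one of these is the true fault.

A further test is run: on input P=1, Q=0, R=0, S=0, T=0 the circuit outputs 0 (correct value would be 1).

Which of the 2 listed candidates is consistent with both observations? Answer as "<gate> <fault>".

g6 inverted output

Evaluate each candidate on input P=1, Q=0, R=0, S=0, T=0:
  g6 inverted output: g1=0, g2=0, g3=0, g4=0, g5=0, g6=1 [inverted output], g7=0 → 0 — matches
  g6 stuck-at-0: g1=0, g2=0, g3=0, g4=0, g5=0, g6=0 [stuck-at-0], g7=1 → 1 — eliminated
Only g6 inverted output reproduces the observed 0.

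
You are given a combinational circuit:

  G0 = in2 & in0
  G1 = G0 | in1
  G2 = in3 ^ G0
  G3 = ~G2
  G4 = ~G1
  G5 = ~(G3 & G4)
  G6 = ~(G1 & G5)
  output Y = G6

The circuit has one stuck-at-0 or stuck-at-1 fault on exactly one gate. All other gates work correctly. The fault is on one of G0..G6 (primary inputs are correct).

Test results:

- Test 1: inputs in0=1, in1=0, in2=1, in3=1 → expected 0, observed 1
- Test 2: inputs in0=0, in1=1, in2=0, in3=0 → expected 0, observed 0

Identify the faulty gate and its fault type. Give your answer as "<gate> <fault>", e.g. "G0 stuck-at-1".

G0 stuck-at-0

Fault-free values for test 1 (in0=1, in1=0, in2=1, in3=1): G0=1, G1=1, G2=0, G3=1, G4=0, G5=1, G6=0, giving Y=0. Observed 1.
Test 1: faults giving observed 1 are {G0 stuck-at-0, G1 stuck-at-0, G4 stuck-at-1, G5 stuck-at-0, G6 stuck-at-1}.
Test 2 (in0=0, in1=1, in2=0, in3=0): fault-free G0=0, G1=1, G2=0, G3=1, G4=0, G5=1, G6=0 → 0; observed 0. Eliminates G1 stuck-at-0, G4 stuck-at-1, G5 stuck-at-0, G6 stuck-at-1.
Only G0 stuck-at-0 is consistent with every test.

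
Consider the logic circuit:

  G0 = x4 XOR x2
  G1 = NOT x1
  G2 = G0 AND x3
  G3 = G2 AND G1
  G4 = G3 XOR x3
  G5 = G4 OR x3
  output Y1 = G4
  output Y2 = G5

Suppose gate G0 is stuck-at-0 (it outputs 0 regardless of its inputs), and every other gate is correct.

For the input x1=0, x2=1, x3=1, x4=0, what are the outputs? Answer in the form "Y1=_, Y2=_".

Propagate with G0 forced: G0=0 [stuck-at-0], G1=1, G2=0, G3=0, G4=1, G5=1.
So the outputs are Y1=1, Y2=1. (Without the fault they would be Y1=0, Y2=1.)

Y1=1, Y2=1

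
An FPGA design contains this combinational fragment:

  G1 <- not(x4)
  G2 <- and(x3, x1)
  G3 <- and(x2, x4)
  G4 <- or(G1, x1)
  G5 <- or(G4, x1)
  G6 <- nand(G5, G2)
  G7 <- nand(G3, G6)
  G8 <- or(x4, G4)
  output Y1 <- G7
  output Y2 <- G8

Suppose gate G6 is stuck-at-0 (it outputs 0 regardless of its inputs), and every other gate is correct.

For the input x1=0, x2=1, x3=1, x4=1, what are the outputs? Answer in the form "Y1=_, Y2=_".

Y1=1, Y2=1

Propagate with G6 forced: G1=0, G2=0, G3=1, G4=0, G5=0, G6=0 [stuck-at-0], G7=1, G8=1.
So the outputs are Y1=1, Y2=1. (Without the fault they would be Y1=0, Y2=1.)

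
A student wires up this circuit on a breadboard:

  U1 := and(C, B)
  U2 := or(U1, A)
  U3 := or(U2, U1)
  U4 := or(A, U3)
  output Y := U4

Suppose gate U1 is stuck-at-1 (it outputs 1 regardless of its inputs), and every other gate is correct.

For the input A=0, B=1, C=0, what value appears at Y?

1

Propagate with U1 forced: U1=1 [stuck-at-1], U2=1, U3=1, U4=1.
So Y = 1. (Without the fault it would be 0.)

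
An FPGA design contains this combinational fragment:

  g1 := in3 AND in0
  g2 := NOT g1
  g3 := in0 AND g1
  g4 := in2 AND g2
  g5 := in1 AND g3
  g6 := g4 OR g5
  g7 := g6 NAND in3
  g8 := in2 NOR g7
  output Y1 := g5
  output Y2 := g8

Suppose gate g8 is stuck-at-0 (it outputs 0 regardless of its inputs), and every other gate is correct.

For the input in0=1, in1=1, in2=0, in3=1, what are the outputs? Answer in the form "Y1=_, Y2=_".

Y1=1, Y2=0

Propagate with g8 forced: g1=1, g2=0, g3=1, g4=0, g5=1, g6=1, g7=0, g8=0 [stuck-at-0].
So the outputs are Y1=1, Y2=0. (Without the fault they would be Y1=1, Y2=1.)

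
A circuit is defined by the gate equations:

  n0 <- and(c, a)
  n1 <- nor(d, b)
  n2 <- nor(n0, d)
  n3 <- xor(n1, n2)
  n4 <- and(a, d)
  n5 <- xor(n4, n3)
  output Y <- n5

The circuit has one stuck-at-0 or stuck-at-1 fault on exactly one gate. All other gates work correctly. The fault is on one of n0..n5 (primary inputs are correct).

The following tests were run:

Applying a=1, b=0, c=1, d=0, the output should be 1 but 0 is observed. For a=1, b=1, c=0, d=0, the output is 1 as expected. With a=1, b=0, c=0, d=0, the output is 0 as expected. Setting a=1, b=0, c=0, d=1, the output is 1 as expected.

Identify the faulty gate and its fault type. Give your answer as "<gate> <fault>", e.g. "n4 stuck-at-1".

Fault-free values for test 1 (a=1, b=0, c=1, d=0): n0=1, n1=1, n2=0, n3=1, n4=0, n5=1, giving Y=1. Observed 0.
Test 1: faults giving observed 0 are {n0 stuck-at-0, n1 stuck-at-0, n2 stuck-at-1, n3 stuck-at-0, n4 stuck-at-1, n5 stuck-at-0}.
Test 2 (a=1, b=1, c=0, d=0): fault-free n0=0, n1=0, n2=1, n3=1, n4=0, n5=1 → 1; observed 1. Eliminates n3 stuck-at-0, n4 stuck-at-1, n5 stuck-at-0.
Test 3 (a=1, b=0, c=0, d=0): fault-free n0=0, n1=1, n2=1, n3=0, n4=0, n5=0 → 0; observed 0. Eliminates n1 stuck-at-0.
Test 4 (a=1, b=0, c=0, d=1): fault-free n0=0, n1=0, n2=0, n3=0, n4=1, n5=1 → 1; observed 1. Eliminates n2 stuck-at-1.
Only n0 stuck-at-0 is consistent with every test.

n0 stuck-at-0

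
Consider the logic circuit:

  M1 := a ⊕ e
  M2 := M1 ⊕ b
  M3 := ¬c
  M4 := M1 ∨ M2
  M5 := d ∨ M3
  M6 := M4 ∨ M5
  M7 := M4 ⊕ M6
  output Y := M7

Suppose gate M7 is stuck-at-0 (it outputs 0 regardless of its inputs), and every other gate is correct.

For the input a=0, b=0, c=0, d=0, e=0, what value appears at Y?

0

Propagate with M7 forced: M1=0, M2=0, M3=1, M4=0, M5=1, M6=1, M7=0 [stuck-at-0].
So Y = 0. (Without the fault it would be 1.)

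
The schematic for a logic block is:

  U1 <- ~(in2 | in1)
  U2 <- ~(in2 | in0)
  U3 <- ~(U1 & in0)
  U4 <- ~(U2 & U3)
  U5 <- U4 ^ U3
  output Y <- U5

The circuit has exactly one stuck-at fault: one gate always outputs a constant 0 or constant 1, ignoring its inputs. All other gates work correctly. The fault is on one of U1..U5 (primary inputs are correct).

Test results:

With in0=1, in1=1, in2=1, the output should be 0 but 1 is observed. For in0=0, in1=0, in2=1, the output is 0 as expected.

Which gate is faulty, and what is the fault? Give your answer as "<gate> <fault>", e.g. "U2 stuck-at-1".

Fault-free values for test 1 (in0=1, in1=1, in2=1): U1=0, U2=0, U3=1, U4=1, U5=0, giving Y=0. Observed 1.
Test 1: faults giving observed 1 are {U1 stuck-at-1, U2 stuck-at-1, U3 stuck-at-0, U4 stuck-at-0, U5 stuck-at-1}.
Test 2 (in0=0, in1=0, in2=1): fault-free U1=0, U2=0, U3=1, U4=1, U5=0 → 0; observed 0. Eliminates U2 stuck-at-1, U3 stuck-at-0, U4 stuck-at-0, U5 stuck-at-1.
Only U1 stuck-at-1 is consistent with every test.

U1 stuck-at-1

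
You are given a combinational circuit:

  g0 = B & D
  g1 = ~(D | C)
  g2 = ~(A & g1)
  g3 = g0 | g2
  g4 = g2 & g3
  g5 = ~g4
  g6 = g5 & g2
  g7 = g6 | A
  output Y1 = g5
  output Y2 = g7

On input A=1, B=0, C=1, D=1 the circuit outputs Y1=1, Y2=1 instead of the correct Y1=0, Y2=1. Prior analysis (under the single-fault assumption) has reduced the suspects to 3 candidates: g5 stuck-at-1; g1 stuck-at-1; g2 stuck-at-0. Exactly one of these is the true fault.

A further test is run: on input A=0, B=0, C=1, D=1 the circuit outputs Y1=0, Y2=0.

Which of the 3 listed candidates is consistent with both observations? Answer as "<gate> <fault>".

Evaluate each candidate on input A=0, B=0, C=1, D=1:
  g5 stuck-at-1: g0=0, g1=0, g2=1, g3=1, g4=1, g5=1 [stuck-at-1], g6=1, g7=1 → Y1=1, Y2=1 — eliminated
  g1 stuck-at-1: g0=0, g1=1 [stuck-at-1], g2=1, g3=1, g4=1, g5=0, g6=0, g7=0 → Y1=0, Y2=0 — matches
  g2 stuck-at-0: g0=0, g1=0, g2=0 [stuck-at-0], g3=0, g4=0, g5=1, g6=0, g7=0 → Y1=1, Y2=0 — eliminated
Only g1 stuck-at-1 reproduces the observed Y1=0, Y2=0.

g1 stuck-at-1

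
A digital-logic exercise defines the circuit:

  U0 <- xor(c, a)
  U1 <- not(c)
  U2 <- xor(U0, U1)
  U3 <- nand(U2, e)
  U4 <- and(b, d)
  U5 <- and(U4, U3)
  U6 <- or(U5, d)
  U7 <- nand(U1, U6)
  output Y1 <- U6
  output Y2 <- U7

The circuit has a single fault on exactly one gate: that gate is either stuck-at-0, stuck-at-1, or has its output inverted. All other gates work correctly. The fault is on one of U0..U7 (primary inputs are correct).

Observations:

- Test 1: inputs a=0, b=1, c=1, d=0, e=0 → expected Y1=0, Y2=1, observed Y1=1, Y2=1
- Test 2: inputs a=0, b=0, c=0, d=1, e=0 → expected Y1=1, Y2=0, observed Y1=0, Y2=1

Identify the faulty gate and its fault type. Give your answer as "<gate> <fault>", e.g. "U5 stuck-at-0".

Fault-free values for test 1 (a=0, b=1, c=1, d=0, e=0): U0=1, U1=0, U2=1, U3=1, U4=0, U5=0, U6=0, U7=1, giving Y1=0, Y2=1. Observed Y1=1, Y2=1.
Test 1: faults giving observed Y1=1, Y2=1 are {U4 stuck-at-1, U4 inverted output, U5 stuck-at-1, U5 inverted output, U6 stuck-at-1, U6 inverted output}.
Test 2 (a=0, b=0, c=0, d=1, e=0): fault-free U0=0, U1=1, U2=1, U3=1, U4=0, U5=0, U6=1, U7=0 → Y1=1, Y2=0; observed Y1=0, Y2=1. Eliminates U4 stuck-at-1, U4 inverted output, U5 stuck-at-1, U5 inverted output, U6 stuck-at-1.
Only U6 inverted output is consistent with every test.

U6 inverted output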